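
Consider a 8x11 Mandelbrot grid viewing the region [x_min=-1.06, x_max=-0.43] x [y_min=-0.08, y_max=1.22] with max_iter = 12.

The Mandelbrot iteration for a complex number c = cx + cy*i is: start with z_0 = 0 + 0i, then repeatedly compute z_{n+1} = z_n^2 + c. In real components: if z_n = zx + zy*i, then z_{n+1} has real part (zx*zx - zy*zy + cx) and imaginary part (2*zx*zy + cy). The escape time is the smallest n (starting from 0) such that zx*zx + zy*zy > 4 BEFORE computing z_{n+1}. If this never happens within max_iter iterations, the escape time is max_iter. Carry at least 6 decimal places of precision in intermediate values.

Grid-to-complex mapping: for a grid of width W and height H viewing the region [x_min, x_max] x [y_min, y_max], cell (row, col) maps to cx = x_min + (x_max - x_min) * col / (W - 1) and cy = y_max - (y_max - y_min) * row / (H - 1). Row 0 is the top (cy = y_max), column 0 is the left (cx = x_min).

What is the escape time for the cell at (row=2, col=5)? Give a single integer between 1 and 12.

z_0 = 0 + 0i, c = -0.6100 + 0.9600i
Iter 1: z = -0.6100 + 0.9600i, |z|^2 = 1.2937
Iter 2: z = -1.1595 + -0.2112i, |z|^2 = 1.3890
Iter 3: z = 0.6898 + 1.4498i, |z|^2 = 2.5777
Iter 4: z = -2.2360 + 2.9602i, |z|^2 = 13.7624
Escaped at iteration 4

Answer: 4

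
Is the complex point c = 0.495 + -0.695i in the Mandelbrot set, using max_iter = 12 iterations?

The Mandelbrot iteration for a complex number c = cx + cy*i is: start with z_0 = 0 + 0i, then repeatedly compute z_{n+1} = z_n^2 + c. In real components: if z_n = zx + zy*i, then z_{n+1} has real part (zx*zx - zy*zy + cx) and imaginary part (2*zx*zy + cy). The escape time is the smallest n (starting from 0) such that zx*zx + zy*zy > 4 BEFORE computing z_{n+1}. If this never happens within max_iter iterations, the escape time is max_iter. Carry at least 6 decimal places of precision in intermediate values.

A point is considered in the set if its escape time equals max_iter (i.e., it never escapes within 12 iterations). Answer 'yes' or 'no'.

Answer: no

Derivation:
z_0 = 0 + 0i, c = 0.4950 + -0.6950i
Iter 1: z = 0.4950 + -0.6950i, |z|^2 = 0.7280
Iter 2: z = 0.2570 + -1.3830i, |z|^2 = 1.9789
Iter 3: z = -1.3518 + -1.4059i, |z|^2 = 3.8038
Iter 4: z = 0.3458 + 3.1059i, |z|^2 = 9.7662
Escaped at iteration 4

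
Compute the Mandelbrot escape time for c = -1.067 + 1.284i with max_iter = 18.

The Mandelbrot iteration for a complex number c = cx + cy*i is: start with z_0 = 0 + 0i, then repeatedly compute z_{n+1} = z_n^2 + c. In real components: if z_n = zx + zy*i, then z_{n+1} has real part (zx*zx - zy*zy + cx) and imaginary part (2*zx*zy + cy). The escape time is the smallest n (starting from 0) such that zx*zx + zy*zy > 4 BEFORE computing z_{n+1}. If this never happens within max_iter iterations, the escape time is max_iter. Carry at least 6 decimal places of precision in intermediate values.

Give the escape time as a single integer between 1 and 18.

z_0 = 0 + 0i, c = -1.0670 + 1.2840i
Iter 1: z = -1.0670 + 1.2840i, |z|^2 = 2.7871
Iter 2: z = -1.5772 + -1.4561i, |z|^2 = 4.6076
Escaped at iteration 2

Answer: 2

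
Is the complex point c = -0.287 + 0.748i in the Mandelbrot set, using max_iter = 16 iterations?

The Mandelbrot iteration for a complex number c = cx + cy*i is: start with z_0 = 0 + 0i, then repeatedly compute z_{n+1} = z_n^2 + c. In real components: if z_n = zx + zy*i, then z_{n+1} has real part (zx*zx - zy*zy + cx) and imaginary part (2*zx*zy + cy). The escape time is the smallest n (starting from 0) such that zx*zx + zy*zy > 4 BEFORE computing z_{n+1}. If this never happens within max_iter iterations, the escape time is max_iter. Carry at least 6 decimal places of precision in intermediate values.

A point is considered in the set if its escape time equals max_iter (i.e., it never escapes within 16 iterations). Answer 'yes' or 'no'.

Answer: no

Derivation:
z_0 = 0 + 0i, c = -0.2870 + 0.7480i
Iter 1: z = -0.2870 + 0.7480i, |z|^2 = 0.6419
Iter 2: z = -0.7641 + 0.3186i, |z|^2 = 0.6854
Iter 3: z = 0.1954 + 0.2610i, |z|^2 = 0.1063
Iter 4: z = -0.3170 + 0.8500i, |z|^2 = 0.8229
Iter 5: z = -0.9090 + 0.2092i, |z|^2 = 0.8701
Iter 6: z = 0.4956 + 0.3677i, |z|^2 = 0.3808
Iter 7: z = -0.1766 + 1.1125i, |z|^2 = 1.2688
Iter 8: z = -1.4934 + 0.3550i, |z|^2 = 2.3561
Iter 9: z = 1.8171 + -0.3122i, |z|^2 = 3.3993
Iter 10: z = 2.9174 + -0.3867i, |z|^2 = 8.6605
Escaped at iteration 10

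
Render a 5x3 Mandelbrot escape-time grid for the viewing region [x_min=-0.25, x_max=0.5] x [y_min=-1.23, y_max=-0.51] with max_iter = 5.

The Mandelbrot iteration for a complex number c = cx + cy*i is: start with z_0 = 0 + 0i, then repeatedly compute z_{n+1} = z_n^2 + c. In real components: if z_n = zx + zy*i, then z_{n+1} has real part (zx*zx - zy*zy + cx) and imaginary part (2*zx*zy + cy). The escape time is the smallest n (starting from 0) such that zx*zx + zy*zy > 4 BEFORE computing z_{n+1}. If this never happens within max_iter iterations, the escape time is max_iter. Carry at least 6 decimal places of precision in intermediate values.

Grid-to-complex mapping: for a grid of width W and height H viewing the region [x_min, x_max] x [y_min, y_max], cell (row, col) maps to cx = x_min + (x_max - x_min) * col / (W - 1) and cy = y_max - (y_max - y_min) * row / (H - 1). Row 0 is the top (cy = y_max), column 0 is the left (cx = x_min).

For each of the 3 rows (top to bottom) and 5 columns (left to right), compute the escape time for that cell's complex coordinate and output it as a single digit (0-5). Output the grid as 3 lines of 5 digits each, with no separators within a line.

Answer: 55555
55543
33222

Derivation:
(row=0, col=0): c = -0.2500 + -0.5100i → escape time 5
(row=0, col=1): c = -0.0625 + -0.5100i → escape time 5
(row=0, col=2): c = 0.1250 + -0.5100i → escape time 5
(row=0, col=3): c = 0.3125 + -0.5100i → escape time 5
(row=0, col=4): c = 0.5000 + -0.5100i → escape time 5
(row=1, col=0): c = -0.2500 + -0.8700i → escape time 5
(row=1, col=1): c = -0.0625 + -0.8700i → escape time 5
(row=1, col=2): c = 0.1250 + -0.8700i → escape time 5
(row=1, col=3): c = 0.3125 + -0.8700i → escape time 4
(row=1, col=4): c = 0.5000 + -0.8700i → escape time 3
(row=2, col=0): c = -0.2500 + -1.2300i → escape time 3
(row=2, col=1): c = -0.0625 + -1.2300i → escape time 3
(row=2, col=2): c = 0.1250 + -1.2300i → escape time 2
(row=2, col=3): c = 0.3125 + -1.2300i → escape time 2
(row=2, col=4): c = 0.5000 + -1.2300i → escape time 2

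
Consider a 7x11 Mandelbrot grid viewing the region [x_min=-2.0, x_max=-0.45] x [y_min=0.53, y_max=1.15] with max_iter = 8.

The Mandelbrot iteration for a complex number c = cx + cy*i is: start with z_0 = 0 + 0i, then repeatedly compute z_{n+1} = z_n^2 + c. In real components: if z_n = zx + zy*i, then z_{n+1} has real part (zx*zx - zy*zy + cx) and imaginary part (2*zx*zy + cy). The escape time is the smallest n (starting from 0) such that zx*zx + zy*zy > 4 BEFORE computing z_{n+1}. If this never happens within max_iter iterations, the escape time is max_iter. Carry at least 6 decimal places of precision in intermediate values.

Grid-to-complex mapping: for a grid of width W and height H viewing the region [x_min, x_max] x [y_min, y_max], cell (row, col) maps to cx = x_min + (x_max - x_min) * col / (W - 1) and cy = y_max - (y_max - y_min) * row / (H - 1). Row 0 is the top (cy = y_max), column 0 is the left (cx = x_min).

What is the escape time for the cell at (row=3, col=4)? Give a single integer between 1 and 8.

z_0 = 0 + 0i, c = -0.9667 + 0.9640i
Iter 1: z = -0.9667 + 0.9640i, |z|^2 = 1.8637
Iter 2: z = -0.9615 + -0.8997i, |z|^2 = 1.7340
Iter 3: z = -0.8517 + 2.6942i, |z|^2 = 7.9842
Escaped at iteration 3

Answer: 3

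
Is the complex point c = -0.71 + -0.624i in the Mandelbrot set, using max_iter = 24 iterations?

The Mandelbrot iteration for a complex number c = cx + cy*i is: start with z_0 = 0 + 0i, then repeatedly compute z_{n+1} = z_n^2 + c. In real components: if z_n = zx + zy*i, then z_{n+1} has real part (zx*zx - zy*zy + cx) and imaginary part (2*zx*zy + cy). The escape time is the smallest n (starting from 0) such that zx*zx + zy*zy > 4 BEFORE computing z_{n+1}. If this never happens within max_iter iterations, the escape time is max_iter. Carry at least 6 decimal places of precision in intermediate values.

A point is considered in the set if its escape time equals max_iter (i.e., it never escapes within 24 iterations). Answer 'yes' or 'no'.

Answer: no

Derivation:
z_0 = 0 + 0i, c = -0.7100 + -0.6240i
Iter 1: z = -0.7100 + -0.6240i, |z|^2 = 0.8935
Iter 2: z = -0.5953 + 0.2621i, |z|^2 = 0.4230
Iter 3: z = -0.4243 + -0.9360i, |z|^2 = 1.0562
Iter 4: z = -1.4061 + 0.1704i, |z|^2 = 2.0061
Iter 5: z = 1.2380 + -1.1031i, |z|^2 = 2.7495
Iter 6: z = -0.3941 + -3.3553i, |z|^2 = 11.4135
Escaped at iteration 6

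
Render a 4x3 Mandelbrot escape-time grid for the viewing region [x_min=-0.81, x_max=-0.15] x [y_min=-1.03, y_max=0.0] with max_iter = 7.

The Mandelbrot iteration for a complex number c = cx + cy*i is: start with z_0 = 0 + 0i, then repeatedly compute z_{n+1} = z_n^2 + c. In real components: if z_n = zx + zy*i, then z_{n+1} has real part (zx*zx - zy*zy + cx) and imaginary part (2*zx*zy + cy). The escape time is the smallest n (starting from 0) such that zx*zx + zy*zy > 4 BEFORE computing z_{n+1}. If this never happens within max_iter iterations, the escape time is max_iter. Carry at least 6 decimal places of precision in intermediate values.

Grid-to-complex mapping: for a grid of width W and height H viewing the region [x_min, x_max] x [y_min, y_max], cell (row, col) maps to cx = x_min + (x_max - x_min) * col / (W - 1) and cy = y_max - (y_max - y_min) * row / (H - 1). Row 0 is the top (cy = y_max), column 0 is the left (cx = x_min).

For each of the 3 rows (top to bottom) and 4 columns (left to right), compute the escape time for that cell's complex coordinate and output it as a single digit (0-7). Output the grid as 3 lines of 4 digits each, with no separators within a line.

Answer: 7777
6777
3447

Derivation:
(row=0, col=0): c = -0.8100 + 0.0000i → escape time 7
(row=0, col=1): c = -0.5900 + 0.0000i → escape time 7
(row=0, col=2): c = -0.3700 + 0.0000i → escape time 7
(row=0, col=3): c = -0.1500 + 0.0000i → escape time 7
(row=1, col=0): c = -0.8100 + -0.5150i → escape time 6
(row=1, col=1): c = -0.5900 + -0.5150i → escape time 7
(row=1, col=2): c = -0.3700 + -0.5150i → escape time 7
(row=1, col=3): c = -0.1500 + -0.5150i → escape time 7
(row=2, col=0): c = -0.8100 + -1.0300i → escape time 3
(row=2, col=1): c = -0.5900 + -1.0300i → escape time 4
(row=2, col=2): c = -0.3700 + -1.0300i → escape time 4
(row=2, col=3): c = -0.1500 + -1.0300i → escape time 7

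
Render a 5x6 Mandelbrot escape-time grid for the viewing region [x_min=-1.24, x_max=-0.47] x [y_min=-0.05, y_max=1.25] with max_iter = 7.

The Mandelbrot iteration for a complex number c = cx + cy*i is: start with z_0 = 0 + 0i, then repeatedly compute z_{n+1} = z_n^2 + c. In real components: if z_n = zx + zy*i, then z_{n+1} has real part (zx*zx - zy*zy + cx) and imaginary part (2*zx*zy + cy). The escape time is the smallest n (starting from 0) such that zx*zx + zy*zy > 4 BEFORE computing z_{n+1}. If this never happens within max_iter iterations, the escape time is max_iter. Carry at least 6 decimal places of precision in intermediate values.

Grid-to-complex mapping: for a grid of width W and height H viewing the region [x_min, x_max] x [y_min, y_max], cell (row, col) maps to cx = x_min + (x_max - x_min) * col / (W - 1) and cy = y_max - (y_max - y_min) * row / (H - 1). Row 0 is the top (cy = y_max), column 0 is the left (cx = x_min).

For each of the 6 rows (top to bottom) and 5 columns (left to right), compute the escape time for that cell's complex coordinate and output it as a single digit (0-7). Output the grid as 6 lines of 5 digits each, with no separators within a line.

(row=0, col=0): c = -1.2400 + 1.2500i → escape time 2
(row=0, col=1): c = -1.0475 + 1.2500i → escape time 2
(row=0, col=2): c = -0.8550 + 1.2500i → escape time 3
(row=0, col=3): c = -0.6625 + 1.2500i → escape time 3
(row=0, col=4): c = -0.4700 + 1.2500i → escape time 3
(row=1, col=0): c = -1.2400 + 0.9900i → escape time 3
(row=1, col=1): c = -1.0475 + 0.9900i → escape time 3
(row=1, col=2): c = -0.8550 + 0.9900i → escape time 3
(row=1, col=3): c = -0.6625 + 0.9900i → escape time 4
(row=1, col=4): c = -0.4700 + 0.9900i → escape time 4
(row=2, col=0): c = -1.2400 + 0.7300i → escape time 3
(row=2, col=1): c = -1.0475 + 0.7300i → escape time 3
(row=2, col=2): c = -0.8550 + 0.7300i → escape time 4
(row=2, col=3): c = -0.6625 + 0.7300i → escape time 5
(row=2, col=4): c = -0.4700 + 0.7300i → escape time 7
(row=3, col=0): c = -1.2400 + 0.4700i → escape time 5
(row=3, col=1): c = -1.0475 + 0.4700i → escape time 5
(row=3, col=2): c = -0.8550 + 0.4700i → escape time 6
(row=3, col=3): c = -0.6625 + 0.4700i → escape time 7
(row=3, col=4): c = -0.4700 + 0.4700i → escape time 7
(row=4, col=0): c = -1.2400 + 0.2100i → escape time 7
(row=4, col=1): c = -1.0475 + 0.2100i → escape time 7
(row=4, col=2): c = -0.8550 + 0.2100i → escape time 7
(row=4, col=3): c = -0.6625 + 0.2100i → escape time 7
(row=4, col=4): c = -0.4700 + 0.2100i → escape time 7
(row=5, col=0): c = -1.2400 + -0.0500i → escape time 7
(row=5, col=1): c = -1.0475 + -0.0500i → escape time 7
(row=5, col=2): c = -0.8550 + -0.0500i → escape time 7
(row=5, col=3): c = -0.6625 + -0.0500i → escape time 7
(row=5, col=4): c = -0.4700 + -0.0500i → escape time 7

Answer: 22333
33344
33457
55677
77777
77777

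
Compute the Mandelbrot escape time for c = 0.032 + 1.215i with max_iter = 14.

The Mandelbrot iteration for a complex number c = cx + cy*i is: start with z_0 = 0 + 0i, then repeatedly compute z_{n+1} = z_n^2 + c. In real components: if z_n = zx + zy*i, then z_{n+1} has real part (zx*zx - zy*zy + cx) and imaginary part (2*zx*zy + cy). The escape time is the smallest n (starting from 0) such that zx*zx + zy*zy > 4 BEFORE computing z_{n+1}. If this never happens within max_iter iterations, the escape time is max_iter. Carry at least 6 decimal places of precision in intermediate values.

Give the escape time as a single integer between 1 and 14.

z_0 = 0 + 0i, c = 0.0320 + 1.2150i
Iter 1: z = 0.0320 + 1.2150i, |z|^2 = 1.4772
Iter 2: z = -1.4432 + 1.2928i, |z|^2 = 3.7541
Iter 3: z = 0.4436 + -2.5164i, |z|^2 = 6.5292
Escaped at iteration 3

Answer: 3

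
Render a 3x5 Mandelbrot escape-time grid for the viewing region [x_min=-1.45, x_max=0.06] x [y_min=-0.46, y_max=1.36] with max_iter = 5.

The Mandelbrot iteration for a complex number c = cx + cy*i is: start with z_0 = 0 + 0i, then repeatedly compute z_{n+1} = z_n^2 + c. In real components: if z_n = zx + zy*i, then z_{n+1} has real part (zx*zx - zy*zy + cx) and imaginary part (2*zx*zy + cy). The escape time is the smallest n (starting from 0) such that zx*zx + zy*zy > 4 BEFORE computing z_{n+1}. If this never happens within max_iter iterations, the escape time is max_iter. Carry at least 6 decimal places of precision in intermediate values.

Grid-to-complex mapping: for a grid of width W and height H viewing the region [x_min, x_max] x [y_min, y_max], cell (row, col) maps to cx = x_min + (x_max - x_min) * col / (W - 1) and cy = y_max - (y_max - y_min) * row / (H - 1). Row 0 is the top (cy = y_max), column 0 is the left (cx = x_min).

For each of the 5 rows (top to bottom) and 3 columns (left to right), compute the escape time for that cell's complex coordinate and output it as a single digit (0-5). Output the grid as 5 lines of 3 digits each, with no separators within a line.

(row=0, col=0): c = -1.4500 + 1.3600i → escape time 2
(row=0, col=1): c = -0.6950 + 1.3600i → escape time 2
(row=0, col=2): c = 0.0600 + 1.3600i → escape time 2
(row=1, col=0): c = -1.4500 + 0.9050i → escape time 3
(row=1, col=1): c = -0.6950 + 0.9050i → escape time 4
(row=1, col=2): c = 0.0600 + 0.9050i → escape time 5
(row=2, col=0): c = -1.4500 + 0.4500i → escape time 3
(row=2, col=1): c = -0.6950 + 0.4500i → escape time 5
(row=2, col=2): c = 0.0600 + 0.4500i → escape time 5
(row=3, col=0): c = -1.4500 + -0.0050i → escape time 5
(row=3, col=1): c = -0.6950 + -0.0050i → escape time 5
(row=3, col=2): c = 0.0600 + -0.0050i → escape time 5
(row=4, col=0): c = -1.4500 + -0.4600i → escape time 3
(row=4, col=1): c = -0.6950 + -0.4600i → escape time 5
(row=4, col=2): c = 0.0600 + -0.4600i → escape time 5

Answer: 222
345
355
555
355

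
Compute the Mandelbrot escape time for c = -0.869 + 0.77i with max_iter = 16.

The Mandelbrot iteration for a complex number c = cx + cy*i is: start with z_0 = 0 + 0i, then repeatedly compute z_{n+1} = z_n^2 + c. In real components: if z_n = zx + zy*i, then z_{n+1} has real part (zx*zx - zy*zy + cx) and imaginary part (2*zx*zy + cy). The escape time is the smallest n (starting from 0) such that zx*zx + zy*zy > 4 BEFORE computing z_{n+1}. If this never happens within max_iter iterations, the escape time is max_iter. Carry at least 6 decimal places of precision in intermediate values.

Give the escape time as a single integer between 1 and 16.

z_0 = 0 + 0i, c = -0.8690 + 0.7700i
Iter 1: z = -0.8690 + 0.7700i, |z|^2 = 1.3481
Iter 2: z = -0.7067 + -0.5683i, |z|^2 = 0.8224
Iter 3: z = -0.6924 + 1.5732i, |z|^2 = 2.9545
Iter 4: z = -2.8646 + -1.4087i, |z|^2 = 10.1902
Escaped at iteration 4

Answer: 4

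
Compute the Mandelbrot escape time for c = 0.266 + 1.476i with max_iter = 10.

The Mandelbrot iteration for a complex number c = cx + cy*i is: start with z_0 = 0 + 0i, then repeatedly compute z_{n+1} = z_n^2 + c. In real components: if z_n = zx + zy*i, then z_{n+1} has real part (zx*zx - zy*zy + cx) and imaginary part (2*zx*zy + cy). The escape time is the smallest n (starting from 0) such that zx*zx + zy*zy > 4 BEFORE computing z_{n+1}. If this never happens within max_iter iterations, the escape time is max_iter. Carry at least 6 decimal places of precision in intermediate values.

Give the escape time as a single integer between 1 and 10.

Answer: 2

Derivation:
z_0 = 0 + 0i, c = 0.2660 + 1.4760i
Iter 1: z = 0.2660 + 1.4760i, |z|^2 = 2.2493
Iter 2: z = -1.8418 + 2.2612i, |z|^2 = 8.5055
Escaped at iteration 2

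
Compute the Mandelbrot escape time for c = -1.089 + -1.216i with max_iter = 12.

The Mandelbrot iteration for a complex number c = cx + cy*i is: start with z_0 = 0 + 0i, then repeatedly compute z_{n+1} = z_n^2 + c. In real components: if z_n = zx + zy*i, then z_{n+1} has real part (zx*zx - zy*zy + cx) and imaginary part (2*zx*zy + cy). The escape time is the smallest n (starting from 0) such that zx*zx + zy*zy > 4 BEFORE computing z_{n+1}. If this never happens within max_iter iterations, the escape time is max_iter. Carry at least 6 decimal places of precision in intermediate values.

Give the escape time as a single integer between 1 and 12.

Answer: 3

Derivation:
z_0 = 0 + 0i, c = -1.0890 + -1.2160i
Iter 1: z = -1.0890 + -1.2160i, |z|^2 = 2.6646
Iter 2: z = -1.3817 + 1.4324i, |z|^2 = 3.9611
Iter 3: z = -1.2317 + -5.1745i, |z|^2 = 28.2929
Escaped at iteration 3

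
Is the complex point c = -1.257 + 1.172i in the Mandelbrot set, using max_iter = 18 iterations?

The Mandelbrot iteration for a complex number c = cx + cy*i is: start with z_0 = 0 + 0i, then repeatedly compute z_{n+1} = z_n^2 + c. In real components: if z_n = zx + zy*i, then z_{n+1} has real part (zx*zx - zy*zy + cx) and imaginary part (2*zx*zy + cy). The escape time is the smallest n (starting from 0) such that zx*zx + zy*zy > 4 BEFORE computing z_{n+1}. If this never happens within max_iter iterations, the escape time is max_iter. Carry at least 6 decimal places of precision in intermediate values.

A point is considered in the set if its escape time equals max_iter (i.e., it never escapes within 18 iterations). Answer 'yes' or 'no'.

Answer: no

Derivation:
z_0 = 0 + 0i, c = -1.2570 + 1.1720i
Iter 1: z = -1.2570 + 1.1720i, |z|^2 = 2.9536
Iter 2: z = -1.0505 + -1.7744i, |z|^2 = 4.2521
Escaped at iteration 2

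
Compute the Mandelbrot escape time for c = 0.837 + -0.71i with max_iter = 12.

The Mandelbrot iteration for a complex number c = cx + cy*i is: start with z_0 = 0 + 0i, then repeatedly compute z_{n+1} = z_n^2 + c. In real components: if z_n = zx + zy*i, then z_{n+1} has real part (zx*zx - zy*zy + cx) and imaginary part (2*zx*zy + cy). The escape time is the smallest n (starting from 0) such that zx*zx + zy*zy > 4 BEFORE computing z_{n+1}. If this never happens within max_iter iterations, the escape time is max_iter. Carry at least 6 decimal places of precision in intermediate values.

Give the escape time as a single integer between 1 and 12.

Answer: 2

Derivation:
z_0 = 0 + 0i, c = 0.8370 + -0.7100i
Iter 1: z = 0.8370 + -0.7100i, |z|^2 = 1.2047
Iter 2: z = 1.0335 + -1.8985i, |z|^2 = 4.6725
Escaped at iteration 2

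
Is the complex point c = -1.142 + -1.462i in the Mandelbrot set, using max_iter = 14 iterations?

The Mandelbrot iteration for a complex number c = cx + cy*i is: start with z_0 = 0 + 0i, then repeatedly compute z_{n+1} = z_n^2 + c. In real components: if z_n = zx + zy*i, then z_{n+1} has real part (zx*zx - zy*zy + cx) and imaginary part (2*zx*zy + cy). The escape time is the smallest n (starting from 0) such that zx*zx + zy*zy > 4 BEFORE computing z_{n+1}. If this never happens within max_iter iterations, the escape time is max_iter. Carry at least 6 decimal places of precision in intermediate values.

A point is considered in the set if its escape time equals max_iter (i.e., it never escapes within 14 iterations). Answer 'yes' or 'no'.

z_0 = 0 + 0i, c = -1.1420 + -1.4620i
Iter 1: z = -1.1420 + -1.4620i, |z|^2 = 3.4416
Iter 2: z = -1.9753 + 1.8772i, |z|^2 = 7.4256
Escaped at iteration 2

Answer: no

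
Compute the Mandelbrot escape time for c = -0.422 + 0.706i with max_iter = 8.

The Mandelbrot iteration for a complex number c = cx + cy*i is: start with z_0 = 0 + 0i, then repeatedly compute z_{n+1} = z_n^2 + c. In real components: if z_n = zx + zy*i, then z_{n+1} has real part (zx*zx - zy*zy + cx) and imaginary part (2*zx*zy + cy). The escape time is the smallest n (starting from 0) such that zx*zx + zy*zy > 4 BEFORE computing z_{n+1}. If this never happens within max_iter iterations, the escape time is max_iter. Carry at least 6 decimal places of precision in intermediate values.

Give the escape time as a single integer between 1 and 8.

Answer: 7

Derivation:
z_0 = 0 + 0i, c = -0.4220 + 0.7060i
Iter 1: z = -0.4220 + 0.7060i, |z|^2 = 0.6765
Iter 2: z = -0.7424 + 0.1101i, |z|^2 = 0.5632
Iter 3: z = 0.1170 + 0.5425i, |z|^2 = 0.3080
Iter 4: z = -0.7026 + 0.8329i, |z|^2 = 1.1874
Iter 5: z = -0.6221 + -0.4644i, |z|^2 = 0.6026
Iter 6: z = -0.2507 + 1.2838i, |z|^2 = 1.7109
Iter 7: z = -2.0072 + 0.0623i, |z|^2 = 4.0326
Escaped at iteration 7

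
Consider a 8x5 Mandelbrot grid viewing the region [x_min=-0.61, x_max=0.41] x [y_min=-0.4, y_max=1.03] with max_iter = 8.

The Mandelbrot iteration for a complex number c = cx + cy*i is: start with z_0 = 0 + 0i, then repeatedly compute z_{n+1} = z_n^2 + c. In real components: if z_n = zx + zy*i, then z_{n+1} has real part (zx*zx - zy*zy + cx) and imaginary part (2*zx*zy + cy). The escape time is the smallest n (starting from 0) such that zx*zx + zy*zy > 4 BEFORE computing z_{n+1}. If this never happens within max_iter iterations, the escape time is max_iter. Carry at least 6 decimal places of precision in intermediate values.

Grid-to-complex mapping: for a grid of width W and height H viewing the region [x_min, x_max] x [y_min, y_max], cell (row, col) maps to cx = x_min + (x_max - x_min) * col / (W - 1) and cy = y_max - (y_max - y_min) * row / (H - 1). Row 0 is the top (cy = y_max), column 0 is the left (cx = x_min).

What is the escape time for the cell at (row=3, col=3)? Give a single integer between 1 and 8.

Answer: 8

Derivation:
z_0 = 0 + 0i, c = -0.1729 + -0.0425i
Iter 1: z = -0.1729 + -0.0425i, |z|^2 = 0.0317
Iter 2: z = -0.1448 + -0.0278i, |z|^2 = 0.0217
Iter 3: z = -0.1527 + -0.0344i, |z|^2 = 0.0245
Iter 4: z = -0.1507 + -0.0320i, |z|^2 = 0.0237
Iter 5: z = -0.1512 + -0.0329i, |z|^2 = 0.0239
Iter 6: z = -0.1511 + -0.0326i, |z|^2 = 0.0239
Iter 7: z = -0.1511 + -0.0327i, |z|^2 = 0.0239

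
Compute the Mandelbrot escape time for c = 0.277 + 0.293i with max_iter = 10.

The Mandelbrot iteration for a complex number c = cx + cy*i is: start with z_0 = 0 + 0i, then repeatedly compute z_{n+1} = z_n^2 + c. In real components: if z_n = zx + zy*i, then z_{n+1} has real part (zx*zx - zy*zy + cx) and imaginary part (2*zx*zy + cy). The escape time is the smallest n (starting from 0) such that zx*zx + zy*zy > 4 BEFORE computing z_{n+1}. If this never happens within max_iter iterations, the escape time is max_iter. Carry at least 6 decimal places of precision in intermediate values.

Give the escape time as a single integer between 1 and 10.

Answer: 10

Derivation:
z_0 = 0 + 0i, c = 0.2770 + 0.2930i
Iter 1: z = 0.2770 + 0.2930i, |z|^2 = 0.1626
Iter 2: z = 0.2679 + 0.4553i, |z|^2 = 0.2791
Iter 3: z = 0.1414 + 0.5369i, |z|^2 = 0.3083
Iter 4: z = 0.0087 + 0.4449i, |z|^2 = 0.1980
Iter 5: z = 0.0791 + 0.3007i, |z|^2 = 0.0967
Iter 6: z = 0.1928 + 0.3406i, |z|^2 = 0.1532
Iter 7: z = 0.1982 + 0.4244i, |z|^2 = 0.2193
Iter 8: z = 0.1362 + 0.4612i, |z|^2 = 0.2312
Iter 9: z = 0.0829 + 0.4186i, |z|^2 = 0.1821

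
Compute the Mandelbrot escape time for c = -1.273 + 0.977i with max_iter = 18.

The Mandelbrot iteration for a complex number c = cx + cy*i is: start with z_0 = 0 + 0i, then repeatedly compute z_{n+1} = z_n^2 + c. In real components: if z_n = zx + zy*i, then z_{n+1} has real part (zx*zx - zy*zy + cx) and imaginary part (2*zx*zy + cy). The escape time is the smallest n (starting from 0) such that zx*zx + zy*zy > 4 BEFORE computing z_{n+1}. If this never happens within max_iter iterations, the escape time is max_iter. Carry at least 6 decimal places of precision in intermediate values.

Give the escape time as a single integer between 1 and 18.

z_0 = 0 + 0i, c = -1.2730 + 0.9770i
Iter 1: z = -1.2730 + 0.9770i, |z|^2 = 2.5751
Iter 2: z = -0.6070 + -1.5104i, |z|^2 = 2.6499
Iter 3: z = -3.1860 + 2.8107i, |z|^2 = 18.0504
Escaped at iteration 3

Answer: 3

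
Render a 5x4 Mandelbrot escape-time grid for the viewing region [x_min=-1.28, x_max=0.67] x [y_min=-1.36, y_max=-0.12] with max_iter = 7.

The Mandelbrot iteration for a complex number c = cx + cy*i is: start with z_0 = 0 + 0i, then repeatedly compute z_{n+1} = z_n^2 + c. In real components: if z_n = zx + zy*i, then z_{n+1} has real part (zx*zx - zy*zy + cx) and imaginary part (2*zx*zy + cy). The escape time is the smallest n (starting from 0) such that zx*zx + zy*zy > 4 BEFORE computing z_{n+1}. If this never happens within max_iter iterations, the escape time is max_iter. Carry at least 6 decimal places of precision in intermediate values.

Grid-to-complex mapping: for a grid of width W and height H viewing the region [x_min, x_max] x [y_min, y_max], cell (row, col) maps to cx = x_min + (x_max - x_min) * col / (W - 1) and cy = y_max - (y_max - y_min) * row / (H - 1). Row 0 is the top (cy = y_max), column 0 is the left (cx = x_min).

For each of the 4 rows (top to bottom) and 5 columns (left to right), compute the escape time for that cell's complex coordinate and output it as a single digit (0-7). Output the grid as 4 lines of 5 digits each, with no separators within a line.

Answer: 77774
36773
33542
22222

Derivation:
(row=0, col=0): c = -1.2800 + -0.1200i → escape time 7
(row=0, col=1): c = -0.7925 + -0.1200i → escape time 7
(row=0, col=2): c = -0.3050 + -0.1200i → escape time 7
(row=0, col=3): c = 0.1825 + -0.1200i → escape time 7
(row=0, col=4): c = 0.6700 + -0.1200i → escape time 4
(row=1, col=0): c = -1.2800 + -0.5333i → escape time 3
(row=1, col=1): c = -0.7925 + -0.5333i → escape time 6
(row=1, col=2): c = -0.3050 + -0.5333i → escape time 7
(row=1, col=3): c = 0.1825 + -0.5333i → escape time 7
(row=1, col=4): c = 0.6700 + -0.5333i → escape time 3
(row=2, col=0): c = -1.2800 + -0.9467i → escape time 3
(row=2, col=1): c = -0.7925 + -0.9467i → escape time 3
(row=2, col=2): c = -0.3050 + -0.9467i → escape time 5
(row=2, col=3): c = 0.1825 + -0.9467i → escape time 4
(row=2, col=4): c = 0.6700 + -0.9467i → escape time 2
(row=3, col=0): c = -1.2800 + -1.3600i → escape time 2
(row=3, col=1): c = -0.7925 + -1.3600i → escape time 2
(row=3, col=2): c = -0.3050 + -1.3600i → escape time 2
(row=3, col=3): c = 0.1825 + -1.3600i → escape time 2
(row=3, col=4): c = 0.6700 + -1.3600i → escape time 2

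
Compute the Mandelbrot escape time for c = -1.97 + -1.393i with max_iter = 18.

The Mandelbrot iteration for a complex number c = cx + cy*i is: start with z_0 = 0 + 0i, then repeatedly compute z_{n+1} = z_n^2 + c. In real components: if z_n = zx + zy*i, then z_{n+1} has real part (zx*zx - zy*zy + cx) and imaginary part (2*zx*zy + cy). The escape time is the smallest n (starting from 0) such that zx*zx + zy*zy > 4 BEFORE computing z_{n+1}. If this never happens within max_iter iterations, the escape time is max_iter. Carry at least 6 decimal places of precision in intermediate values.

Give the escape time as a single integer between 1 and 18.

z_0 = 0 + 0i, c = -1.9700 + -1.3930i
Iter 1: z = -1.9700 + -1.3930i, |z|^2 = 5.8213
Escaped at iteration 1

Answer: 1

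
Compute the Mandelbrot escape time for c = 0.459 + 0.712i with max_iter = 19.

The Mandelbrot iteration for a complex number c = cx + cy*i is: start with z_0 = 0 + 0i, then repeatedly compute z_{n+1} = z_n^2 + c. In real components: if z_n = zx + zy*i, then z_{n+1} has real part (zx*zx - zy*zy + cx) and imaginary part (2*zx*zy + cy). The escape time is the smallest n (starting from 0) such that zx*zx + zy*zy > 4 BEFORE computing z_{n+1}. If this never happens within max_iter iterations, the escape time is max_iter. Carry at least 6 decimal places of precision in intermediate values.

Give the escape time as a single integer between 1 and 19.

z_0 = 0 + 0i, c = 0.4590 + 0.7120i
Iter 1: z = 0.4590 + 0.7120i, |z|^2 = 0.7176
Iter 2: z = 0.1627 + 1.3656i, |z|^2 = 1.8914
Iter 3: z = -1.3794 + 1.1565i, |z|^2 = 3.2402
Iter 4: z = 1.0244 + -2.4785i, |z|^2 = 7.1925
Escaped at iteration 4

Answer: 4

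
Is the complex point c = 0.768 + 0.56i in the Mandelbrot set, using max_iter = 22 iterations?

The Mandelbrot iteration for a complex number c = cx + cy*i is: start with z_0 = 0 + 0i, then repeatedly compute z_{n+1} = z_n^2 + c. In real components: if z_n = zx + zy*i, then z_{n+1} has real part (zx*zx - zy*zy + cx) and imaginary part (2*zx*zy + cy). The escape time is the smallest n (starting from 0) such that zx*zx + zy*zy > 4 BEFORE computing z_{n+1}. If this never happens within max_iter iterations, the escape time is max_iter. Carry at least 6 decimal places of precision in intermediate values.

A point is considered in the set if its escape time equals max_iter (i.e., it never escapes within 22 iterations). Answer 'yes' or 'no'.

Answer: no

Derivation:
z_0 = 0 + 0i, c = 0.7680 + 0.5600i
Iter 1: z = 0.7680 + 0.5600i, |z|^2 = 0.9034
Iter 2: z = 1.0442 + 1.4202i, |z|^2 = 3.1073
Iter 3: z = -0.1585 + 3.5259i, |z|^2 = 12.4573
Escaped at iteration 3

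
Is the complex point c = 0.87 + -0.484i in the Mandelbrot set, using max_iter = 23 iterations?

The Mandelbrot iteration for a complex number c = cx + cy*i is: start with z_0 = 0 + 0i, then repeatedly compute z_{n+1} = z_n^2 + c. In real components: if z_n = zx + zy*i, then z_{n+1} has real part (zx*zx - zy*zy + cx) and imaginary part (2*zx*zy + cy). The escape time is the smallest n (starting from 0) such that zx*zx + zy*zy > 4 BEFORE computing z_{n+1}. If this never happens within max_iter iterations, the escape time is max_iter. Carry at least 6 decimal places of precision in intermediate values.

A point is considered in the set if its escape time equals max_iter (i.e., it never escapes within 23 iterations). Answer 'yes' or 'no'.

Answer: no

Derivation:
z_0 = 0 + 0i, c = 0.8700 + -0.4840i
Iter 1: z = 0.8700 + -0.4840i, |z|^2 = 0.9912
Iter 2: z = 1.3926 + -1.3262i, |z|^2 = 3.6982
Iter 3: z = 1.0508 + -4.1777i, |z|^2 = 18.5576
Escaped at iteration 3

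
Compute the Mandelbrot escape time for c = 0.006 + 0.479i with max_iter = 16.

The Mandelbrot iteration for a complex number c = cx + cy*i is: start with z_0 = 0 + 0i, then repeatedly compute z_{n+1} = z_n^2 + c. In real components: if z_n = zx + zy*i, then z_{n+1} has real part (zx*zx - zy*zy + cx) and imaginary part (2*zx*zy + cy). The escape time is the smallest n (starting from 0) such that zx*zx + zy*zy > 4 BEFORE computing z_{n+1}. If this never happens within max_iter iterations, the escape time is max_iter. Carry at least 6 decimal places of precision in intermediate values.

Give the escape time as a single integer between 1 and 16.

Answer: 16

Derivation:
z_0 = 0 + 0i, c = 0.0060 + 0.4790i
Iter 1: z = 0.0060 + 0.4790i, |z|^2 = 0.2295
Iter 2: z = -0.2234 + 0.4847i, |z|^2 = 0.2849
Iter 3: z = -0.1791 + 0.2624i, |z|^2 = 0.1009
Iter 4: z = -0.0308 + 0.3850i, |z|^2 = 0.1492
Iter 5: z = -0.1413 + 0.4553i, |z|^2 = 0.2273
Iter 6: z = -0.1813 + 0.3503i, |z|^2 = 0.1556
Iter 7: z = -0.0839 + 0.3519i, |z|^2 = 0.1309
Iter 8: z = -0.1108 + 0.4200i, |z|^2 = 0.1887
Iter 9: z = -0.1581 + 0.3859i, |z|^2 = 0.1739
Iter 10: z = -0.1179 + 0.3570i, |z|^2 = 0.1413
Iter 11: z = -0.1075 + 0.3948i, |z|^2 = 0.1674
Iter 12: z = -0.1383 + 0.3941i, |z|^2 = 0.1744
Iter 13: z = -0.1302 + 0.3700i, |z|^2 = 0.1538
Iter 14: z = -0.1139 + 0.3827i, |z|^2 = 0.1594
Iter 15: z = -0.1275 + 0.3918i, |z|^2 = 0.1697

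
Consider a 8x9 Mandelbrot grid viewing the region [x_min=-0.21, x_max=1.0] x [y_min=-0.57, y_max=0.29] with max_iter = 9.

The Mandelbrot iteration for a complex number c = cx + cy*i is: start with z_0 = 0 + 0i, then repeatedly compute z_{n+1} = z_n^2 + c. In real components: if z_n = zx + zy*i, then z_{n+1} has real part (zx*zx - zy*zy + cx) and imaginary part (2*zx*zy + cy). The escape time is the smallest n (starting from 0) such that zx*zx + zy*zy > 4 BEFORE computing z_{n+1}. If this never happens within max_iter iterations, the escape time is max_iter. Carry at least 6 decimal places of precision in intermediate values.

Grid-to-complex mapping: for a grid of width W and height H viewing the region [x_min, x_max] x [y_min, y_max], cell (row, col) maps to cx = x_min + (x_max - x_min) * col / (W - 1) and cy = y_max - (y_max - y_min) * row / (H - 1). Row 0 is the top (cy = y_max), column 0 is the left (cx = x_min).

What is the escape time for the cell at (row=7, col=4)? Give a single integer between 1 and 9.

Answer: 5

Derivation:
z_0 = 0 + 0i, c = 0.4814 + -0.4625i
Iter 1: z = 0.4814 + -0.4625i, |z|^2 = 0.4457
Iter 2: z = 0.4993 + -0.9078i, |z|^2 = 1.0734
Iter 3: z = -0.0934 + -1.3690i, |z|^2 = 1.8830
Iter 4: z = -1.3841 + -0.2067i, |z|^2 = 1.9585
Iter 5: z = 2.3545 + 0.1098i, |z|^2 = 5.5557
Escaped at iteration 5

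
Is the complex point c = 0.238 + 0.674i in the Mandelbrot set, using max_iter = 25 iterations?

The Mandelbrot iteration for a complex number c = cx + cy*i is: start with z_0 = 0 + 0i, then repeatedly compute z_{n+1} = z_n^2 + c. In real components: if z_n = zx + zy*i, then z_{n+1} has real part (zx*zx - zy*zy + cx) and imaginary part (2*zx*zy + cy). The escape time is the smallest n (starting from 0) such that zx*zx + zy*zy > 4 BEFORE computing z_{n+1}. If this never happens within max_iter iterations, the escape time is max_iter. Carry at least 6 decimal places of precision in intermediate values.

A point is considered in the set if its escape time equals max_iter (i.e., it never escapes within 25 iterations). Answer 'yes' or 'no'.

Answer: no

Derivation:
z_0 = 0 + 0i, c = 0.2380 + 0.6740i
Iter 1: z = 0.2380 + 0.6740i, |z|^2 = 0.5109
Iter 2: z = -0.1596 + 0.9948i, |z|^2 = 1.0152
Iter 3: z = -0.7262 + 0.3564i, |z|^2 = 0.6544
Iter 4: z = 0.6383 + 0.1564i, |z|^2 = 0.4319
Iter 5: z = 0.6210 + 0.8737i, |z|^2 = 1.1489
Iter 6: z = -0.1396 + 1.7591i, |z|^2 = 3.1140
Iter 7: z = -2.8370 + 0.1828i, |z|^2 = 8.0822
Escaped at iteration 7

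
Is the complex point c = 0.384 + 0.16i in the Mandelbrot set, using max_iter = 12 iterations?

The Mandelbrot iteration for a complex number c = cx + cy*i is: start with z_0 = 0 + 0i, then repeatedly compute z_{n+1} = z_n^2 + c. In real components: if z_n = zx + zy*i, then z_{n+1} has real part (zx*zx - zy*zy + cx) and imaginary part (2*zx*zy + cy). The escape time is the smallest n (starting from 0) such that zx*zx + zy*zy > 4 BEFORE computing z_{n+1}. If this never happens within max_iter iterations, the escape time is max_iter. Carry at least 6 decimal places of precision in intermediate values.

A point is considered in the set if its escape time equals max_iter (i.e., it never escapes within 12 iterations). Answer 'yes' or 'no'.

Answer: yes

Derivation:
z_0 = 0 + 0i, c = 0.3840 + 0.1600i
Iter 1: z = 0.3840 + 0.1600i, |z|^2 = 0.1731
Iter 2: z = 0.5059 + 0.2829i, |z|^2 = 0.3359
Iter 3: z = 0.5599 + 0.4462i, |z|^2 = 0.5125
Iter 4: z = 0.4984 + 0.6596i, |z|^2 = 0.6835
Iter 5: z = 0.1973 + 0.8175i, |z|^2 = 0.7072
Iter 6: z = -0.2453 + 0.4825i, |z|^2 = 0.2930
Iter 7: z = 0.2114 + -0.0768i, |z|^2 = 0.0506
Iter 8: z = 0.4228 + 0.1276i, |z|^2 = 0.1950
Iter 9: z = 0.5465 + 0.2679i, |z|^2 = 0.3704
Iter 10: z = 0.6109 + 0.4528i, |z|^2 = 0.5782
Iter 11: z = 0.5522 + 0.7132i, |z|^2 = 0.8135
Did not escape in 12 iterations → in set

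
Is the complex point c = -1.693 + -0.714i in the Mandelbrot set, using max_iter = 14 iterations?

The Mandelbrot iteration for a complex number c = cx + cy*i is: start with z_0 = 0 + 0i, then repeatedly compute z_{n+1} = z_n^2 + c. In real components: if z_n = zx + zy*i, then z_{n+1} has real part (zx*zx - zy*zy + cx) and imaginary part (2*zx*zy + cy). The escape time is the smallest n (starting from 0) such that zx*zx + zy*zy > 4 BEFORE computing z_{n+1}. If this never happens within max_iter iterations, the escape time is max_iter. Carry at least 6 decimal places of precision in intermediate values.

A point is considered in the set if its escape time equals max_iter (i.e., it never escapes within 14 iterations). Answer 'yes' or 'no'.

Answer: no

Derivation:
z_0 = 0 + 0i, c = -1.6930 + -0.7140i
Iter 1: z = -1.6930 + -0.7140i, |z|^2 = 3.3760
Iter 2: z = 0.6635 + 1.7036i, |z|^2 = 3.3424
Iter 3: z = -4.1551 + 1.5465i, |z|^2 = 19.6566
Escaped at iteration 3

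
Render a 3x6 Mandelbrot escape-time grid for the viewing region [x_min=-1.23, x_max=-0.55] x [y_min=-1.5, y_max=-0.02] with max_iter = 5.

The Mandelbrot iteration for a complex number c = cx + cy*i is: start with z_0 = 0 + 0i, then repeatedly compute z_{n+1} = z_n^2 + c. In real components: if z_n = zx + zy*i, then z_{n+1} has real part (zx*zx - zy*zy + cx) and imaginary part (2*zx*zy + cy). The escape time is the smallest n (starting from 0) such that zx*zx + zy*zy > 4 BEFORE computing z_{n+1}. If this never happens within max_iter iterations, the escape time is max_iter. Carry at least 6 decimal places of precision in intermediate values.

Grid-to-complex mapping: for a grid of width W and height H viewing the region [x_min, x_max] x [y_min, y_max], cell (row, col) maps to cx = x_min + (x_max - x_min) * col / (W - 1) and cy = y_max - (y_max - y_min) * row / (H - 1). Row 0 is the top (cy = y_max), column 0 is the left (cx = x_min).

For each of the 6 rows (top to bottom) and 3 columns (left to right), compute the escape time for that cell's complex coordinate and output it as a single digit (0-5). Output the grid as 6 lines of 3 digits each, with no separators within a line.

(row=0, col=0): c = -1.2300 + -0.0200i → escape time 5
(row=0, col=1): c = -0.8900 + -0.0200i → escape time 5
(row=0, col=2): c = -0.5500 + -0.0200i → escape time 5
(row=1, col=0): c = -1.2300 + -0.3160i → escape time 5
(row=1, col=1): c = -0.8900 + -0.3160i → escape time 5
(row=1, col=2): c = -0.5500 + -0.3160i → escape time 5
(row=2, col=0): c = -1.2300 + -0.6120i → escape time 3
(row=2, col=1): c = -0.8900 + -0.6120i → escape time 5
(row=2, col=2): c = -0.5500 + -0.6120i → escape time 5
(row=3, col=0): c = -1.2300 + -0.9080i → escape time 3
(row=3, col=1): c = -0.8900 + -0.9080i → escape time 3
(row=3, col=2): c = -0.5500 + -0.9080i → escape time 4
(row=4, col=0): c = -1.2300 + -1.2040i → escape time 2
(row=4, col=1): c = -0.8900 + -1.2040i → escape time 3
(row=4, col=2): c = -0.5500 + -1.2040i → escape time 3
(row=5, col=0): c = -1.2300 + -1.5000i → escape time 2
(row=5, col=1): c = -0.8900 + -1.5000i → escape time 2
(row=5, col=2): c = -0.5500 + -1.5000i → escape time 2

Answer: 555
555
355
334
233
222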